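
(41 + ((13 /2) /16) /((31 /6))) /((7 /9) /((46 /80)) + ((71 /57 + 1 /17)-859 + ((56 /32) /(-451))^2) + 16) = -277091733067875 /5668447885205773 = -0.05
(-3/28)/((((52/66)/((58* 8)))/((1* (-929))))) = 5334318/91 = 58618.88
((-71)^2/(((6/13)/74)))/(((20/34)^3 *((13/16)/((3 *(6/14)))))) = 5498148126/875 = 6283597.86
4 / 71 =0.06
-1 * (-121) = 121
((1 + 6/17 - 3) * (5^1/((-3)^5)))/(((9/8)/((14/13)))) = 15680/483327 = 0.03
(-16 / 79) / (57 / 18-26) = 0.01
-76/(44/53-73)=1.05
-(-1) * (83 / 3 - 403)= -1126 / 3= -375.33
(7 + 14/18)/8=35/36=0.97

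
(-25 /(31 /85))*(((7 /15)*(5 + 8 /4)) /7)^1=-2975 /93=-31.99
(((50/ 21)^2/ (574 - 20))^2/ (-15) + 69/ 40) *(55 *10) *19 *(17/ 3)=54874492515963395/ 537203975364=102148.34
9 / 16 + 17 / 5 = 317 / 80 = 3.96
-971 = -971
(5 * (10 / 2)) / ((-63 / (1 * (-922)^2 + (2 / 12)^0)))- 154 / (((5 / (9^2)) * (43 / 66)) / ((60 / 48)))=-926808098 / 2709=-342121.85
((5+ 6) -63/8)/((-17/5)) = -125/136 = -0.92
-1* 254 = -254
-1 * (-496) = 496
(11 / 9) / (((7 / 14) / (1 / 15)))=22 / 135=0.16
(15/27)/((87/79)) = 395/783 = 0.50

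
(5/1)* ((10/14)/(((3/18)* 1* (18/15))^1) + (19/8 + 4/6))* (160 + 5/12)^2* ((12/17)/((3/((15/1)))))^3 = 367584765625/9826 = 37409400.12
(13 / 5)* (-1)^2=2.60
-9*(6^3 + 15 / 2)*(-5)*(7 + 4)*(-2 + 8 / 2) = 221265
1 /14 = 0.07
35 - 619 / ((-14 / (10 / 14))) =6525 / 98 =66.58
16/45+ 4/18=26/45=0.58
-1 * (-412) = 412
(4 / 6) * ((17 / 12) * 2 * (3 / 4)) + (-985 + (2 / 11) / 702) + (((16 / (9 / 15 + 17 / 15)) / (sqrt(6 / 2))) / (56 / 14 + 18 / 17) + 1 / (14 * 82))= -2179828649 / 2216214 + 340 * sqrt(3) / 559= -982.53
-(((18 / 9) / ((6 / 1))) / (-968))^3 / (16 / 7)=7 / 391840948224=0.00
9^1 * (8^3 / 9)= 512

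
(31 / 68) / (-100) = -0.00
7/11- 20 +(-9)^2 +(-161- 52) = -1665/11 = -151.36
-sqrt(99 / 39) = -sqrt(429) / 13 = -1.59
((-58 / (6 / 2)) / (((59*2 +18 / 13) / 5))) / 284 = -1885 / 661152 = -0.00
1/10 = 0.10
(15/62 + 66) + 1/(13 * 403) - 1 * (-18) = 882689/10478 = 84.24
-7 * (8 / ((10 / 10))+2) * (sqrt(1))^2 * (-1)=70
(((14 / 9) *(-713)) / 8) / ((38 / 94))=-234577 / 684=-342.95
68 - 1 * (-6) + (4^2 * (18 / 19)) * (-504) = -143746 / 19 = -7565.58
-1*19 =-19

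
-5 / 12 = -0.42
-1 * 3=-3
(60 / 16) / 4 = 15 / 16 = 0.94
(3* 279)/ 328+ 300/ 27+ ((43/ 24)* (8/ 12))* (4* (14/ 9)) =560453/ 26568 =21.10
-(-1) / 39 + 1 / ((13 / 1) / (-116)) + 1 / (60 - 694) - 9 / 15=-9.50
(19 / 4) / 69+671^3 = 83382832255 / 276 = 302111711.07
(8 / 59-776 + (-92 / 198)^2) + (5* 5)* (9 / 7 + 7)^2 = 26653821032 / 28334691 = 940.68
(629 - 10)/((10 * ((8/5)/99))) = 61281/16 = 3830.06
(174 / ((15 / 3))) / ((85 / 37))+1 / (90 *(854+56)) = 4218181 / 278460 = 15.15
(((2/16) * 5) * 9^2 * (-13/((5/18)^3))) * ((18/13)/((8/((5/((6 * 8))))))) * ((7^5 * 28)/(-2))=20841167403/160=130257296.27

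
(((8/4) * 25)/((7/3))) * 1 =21.43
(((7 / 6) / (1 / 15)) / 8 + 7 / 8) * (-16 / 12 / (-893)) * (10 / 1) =245 / 5358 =0.05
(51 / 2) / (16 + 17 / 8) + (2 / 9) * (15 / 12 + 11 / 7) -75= -1333091 / 18270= -72.97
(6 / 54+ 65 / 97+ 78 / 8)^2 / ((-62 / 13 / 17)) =-395.33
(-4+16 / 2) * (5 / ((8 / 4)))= 10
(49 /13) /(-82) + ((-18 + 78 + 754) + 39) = 909249 /1066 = 852.95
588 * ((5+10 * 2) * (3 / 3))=14700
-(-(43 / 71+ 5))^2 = -158404 / 5041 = -31.42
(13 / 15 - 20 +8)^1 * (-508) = 84836 / 15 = 5655.73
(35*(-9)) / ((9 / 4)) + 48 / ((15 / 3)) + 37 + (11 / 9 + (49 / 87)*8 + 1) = -113107 / 1305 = -86.67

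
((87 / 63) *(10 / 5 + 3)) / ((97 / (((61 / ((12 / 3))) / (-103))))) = -8845 / 839244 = -0.01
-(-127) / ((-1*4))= -127 / 4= -31.75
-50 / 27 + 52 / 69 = -682 / 621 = -1.10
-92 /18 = -46 /9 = -5.11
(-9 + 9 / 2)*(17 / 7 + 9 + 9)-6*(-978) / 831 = -329115 / 3878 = -84.87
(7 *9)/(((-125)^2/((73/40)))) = 4599/625000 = 0.01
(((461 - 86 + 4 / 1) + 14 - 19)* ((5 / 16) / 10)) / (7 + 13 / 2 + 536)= 187 / 8792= 0.02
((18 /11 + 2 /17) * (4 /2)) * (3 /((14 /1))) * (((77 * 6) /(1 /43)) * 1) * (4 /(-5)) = -1015488 /85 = -11946.92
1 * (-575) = -575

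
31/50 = 0.62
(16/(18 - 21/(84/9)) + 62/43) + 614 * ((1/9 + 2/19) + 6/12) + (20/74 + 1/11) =3091138852/6982899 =442.67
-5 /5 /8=-1 /8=-0.12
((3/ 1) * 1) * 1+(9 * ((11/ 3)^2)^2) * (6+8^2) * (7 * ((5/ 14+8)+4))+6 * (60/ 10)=88651606/ 9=9850178.44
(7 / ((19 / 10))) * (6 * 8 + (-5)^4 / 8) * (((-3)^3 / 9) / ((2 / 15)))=-1589175 / 152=-10455.10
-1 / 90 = -0.01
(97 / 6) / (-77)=-0.21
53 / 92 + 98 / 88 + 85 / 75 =21427 / 7590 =2.82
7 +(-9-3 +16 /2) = 3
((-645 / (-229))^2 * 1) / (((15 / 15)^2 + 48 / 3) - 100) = -416025 / 4352603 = -0.10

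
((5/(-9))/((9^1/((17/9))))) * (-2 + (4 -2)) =0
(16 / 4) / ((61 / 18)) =72 / 61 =1.18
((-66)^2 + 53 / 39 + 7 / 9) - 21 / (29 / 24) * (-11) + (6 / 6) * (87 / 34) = 525112595 / 115362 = 4551.87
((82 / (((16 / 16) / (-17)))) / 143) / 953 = -1394 / 136279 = -0.01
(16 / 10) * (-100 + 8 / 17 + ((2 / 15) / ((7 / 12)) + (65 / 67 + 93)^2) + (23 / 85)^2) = 13969.86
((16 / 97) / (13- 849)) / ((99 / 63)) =-28 / 223003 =-0.00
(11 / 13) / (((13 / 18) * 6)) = 33 / 169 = 0.20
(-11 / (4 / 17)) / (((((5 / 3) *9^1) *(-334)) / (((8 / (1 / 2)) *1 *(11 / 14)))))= 2057 / 17535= 0.12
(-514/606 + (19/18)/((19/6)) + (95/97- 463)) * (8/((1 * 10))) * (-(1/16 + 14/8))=6570617/9797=670.68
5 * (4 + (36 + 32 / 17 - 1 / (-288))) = 209.43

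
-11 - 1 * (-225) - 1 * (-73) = 287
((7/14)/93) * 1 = 1/186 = 0.01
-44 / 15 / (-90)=22 / 675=0.03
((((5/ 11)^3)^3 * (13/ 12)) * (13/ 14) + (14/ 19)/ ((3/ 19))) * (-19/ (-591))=178326194363/ 1188405636264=0.15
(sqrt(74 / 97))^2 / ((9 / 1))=74 / 873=0.08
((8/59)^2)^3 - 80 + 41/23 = -75882773990847/970152273743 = -78.22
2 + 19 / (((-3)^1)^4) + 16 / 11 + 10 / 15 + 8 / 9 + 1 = 5564 / 891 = 6.24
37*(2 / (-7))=-74 / 7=-10.57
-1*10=-10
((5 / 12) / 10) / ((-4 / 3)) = -1 / 32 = -0.03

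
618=618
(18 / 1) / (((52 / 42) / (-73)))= -13797 / 13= -1061.31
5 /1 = 5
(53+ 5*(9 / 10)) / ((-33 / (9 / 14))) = -345 / 308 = -1.12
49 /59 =0.83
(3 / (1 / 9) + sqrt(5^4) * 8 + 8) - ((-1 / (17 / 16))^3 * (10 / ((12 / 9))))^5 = 28032037153380569911355 / 2862423051509815793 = 9793.11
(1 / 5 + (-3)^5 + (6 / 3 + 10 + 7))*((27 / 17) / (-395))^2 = -815751 / 225456125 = -0.00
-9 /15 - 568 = -2843 /5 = -568.60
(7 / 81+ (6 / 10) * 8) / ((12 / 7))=13853 / 4860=2.85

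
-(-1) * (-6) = -6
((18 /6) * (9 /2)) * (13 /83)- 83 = -13427 /166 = -80.89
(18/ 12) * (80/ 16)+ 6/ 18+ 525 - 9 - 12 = 3071/ 6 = 511.83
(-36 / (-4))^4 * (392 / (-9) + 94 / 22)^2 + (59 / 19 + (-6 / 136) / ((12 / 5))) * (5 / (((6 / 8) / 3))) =1582800092857 / 156332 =10124607.20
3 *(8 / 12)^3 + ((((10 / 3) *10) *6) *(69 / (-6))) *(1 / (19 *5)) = -3988 / 171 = -23.32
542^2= 293764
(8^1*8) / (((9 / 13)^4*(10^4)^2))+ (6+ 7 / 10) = 68685497311 / 10251562500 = 6.70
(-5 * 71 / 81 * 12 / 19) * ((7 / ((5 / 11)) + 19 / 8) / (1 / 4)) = -11218 / 57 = -196.81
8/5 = 1.60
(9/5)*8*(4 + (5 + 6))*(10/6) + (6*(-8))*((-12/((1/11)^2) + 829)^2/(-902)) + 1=9477907/451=21015.31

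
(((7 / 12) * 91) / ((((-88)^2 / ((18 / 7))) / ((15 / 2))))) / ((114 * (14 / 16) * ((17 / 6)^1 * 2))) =585 / 2501312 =0.00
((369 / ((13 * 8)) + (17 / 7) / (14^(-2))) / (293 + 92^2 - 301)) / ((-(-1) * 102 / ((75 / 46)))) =1246825 / 1375419136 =0.00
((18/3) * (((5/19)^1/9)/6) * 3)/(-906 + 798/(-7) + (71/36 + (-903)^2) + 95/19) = 12/111409369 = 0.00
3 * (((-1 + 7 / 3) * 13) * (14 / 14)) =52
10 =10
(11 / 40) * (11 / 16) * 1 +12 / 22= 5171 / 7040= 0.73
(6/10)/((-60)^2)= 1/6000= 0.00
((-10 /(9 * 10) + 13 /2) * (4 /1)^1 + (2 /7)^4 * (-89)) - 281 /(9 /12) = -7556758 /21609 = -349.70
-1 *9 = -9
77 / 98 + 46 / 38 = 531 / 266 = 2.00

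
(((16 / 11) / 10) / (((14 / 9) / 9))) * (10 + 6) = 5184 / 385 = 13.46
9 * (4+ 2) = 54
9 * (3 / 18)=3 / 2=1.50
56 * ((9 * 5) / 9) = 280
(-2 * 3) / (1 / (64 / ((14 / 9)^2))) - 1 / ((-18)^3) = -45349583 / 285768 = -158.69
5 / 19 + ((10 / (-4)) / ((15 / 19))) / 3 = -271 / 342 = -0.79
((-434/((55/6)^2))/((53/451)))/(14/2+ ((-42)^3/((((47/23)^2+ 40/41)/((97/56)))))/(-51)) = -7242385509/81644821225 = -0.09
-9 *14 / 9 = -14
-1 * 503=-503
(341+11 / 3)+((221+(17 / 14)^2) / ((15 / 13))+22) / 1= 328973 / 588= 559.48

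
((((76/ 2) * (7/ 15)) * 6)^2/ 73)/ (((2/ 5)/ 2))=283024/ 365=775.41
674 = 674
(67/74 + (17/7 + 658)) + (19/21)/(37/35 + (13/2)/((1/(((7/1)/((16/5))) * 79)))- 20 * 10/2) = 661.33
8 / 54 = 4 / 27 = 0.15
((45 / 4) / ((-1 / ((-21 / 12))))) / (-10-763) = -315 / 12368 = -0.03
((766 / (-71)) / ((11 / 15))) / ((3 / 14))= -53620 / 781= -68.66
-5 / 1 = -5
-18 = -18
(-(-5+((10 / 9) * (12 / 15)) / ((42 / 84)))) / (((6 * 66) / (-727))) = -21083 / 3564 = -5.92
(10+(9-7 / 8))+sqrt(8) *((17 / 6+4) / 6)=41 *sqrt(2) / 18+145 / 8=21.35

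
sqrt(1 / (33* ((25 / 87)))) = sqrt(319) / 55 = 0.32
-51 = -51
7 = 7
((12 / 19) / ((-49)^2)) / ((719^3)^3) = 0.00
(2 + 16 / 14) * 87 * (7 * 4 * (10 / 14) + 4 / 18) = 16588 / 3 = 5529.33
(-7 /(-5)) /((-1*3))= -7 /15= -0.47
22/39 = 0.56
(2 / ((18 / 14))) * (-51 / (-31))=238 / 93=2.56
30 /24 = 5 /4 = 1.25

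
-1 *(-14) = 14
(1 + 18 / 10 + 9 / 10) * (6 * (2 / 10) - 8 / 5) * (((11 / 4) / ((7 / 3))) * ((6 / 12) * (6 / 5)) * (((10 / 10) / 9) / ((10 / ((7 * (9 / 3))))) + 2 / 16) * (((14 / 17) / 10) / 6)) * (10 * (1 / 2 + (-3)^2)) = -332519 / 680000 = -0.49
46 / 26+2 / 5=141 / 65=2.17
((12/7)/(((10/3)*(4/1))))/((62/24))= 54/1085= 0.05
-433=-433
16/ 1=16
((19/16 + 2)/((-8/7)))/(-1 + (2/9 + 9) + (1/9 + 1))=-153/512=-0.30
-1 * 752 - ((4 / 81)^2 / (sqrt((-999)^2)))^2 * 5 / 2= -32306424294750832 / 42960670604721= -752.00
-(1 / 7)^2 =-1 / 49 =-0.02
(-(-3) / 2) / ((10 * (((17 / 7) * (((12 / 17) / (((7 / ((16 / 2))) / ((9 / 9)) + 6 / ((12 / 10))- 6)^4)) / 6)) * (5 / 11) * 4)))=231 / 3276800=0.00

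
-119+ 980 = 861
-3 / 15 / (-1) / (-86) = -1 / 430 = -0.00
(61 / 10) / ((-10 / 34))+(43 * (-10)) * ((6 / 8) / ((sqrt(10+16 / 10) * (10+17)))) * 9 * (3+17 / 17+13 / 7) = -8815 * sqrt(290) / 812- 1037 / 50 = -205.61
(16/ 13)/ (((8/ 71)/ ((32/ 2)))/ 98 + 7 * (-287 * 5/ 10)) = -222656/ 181722073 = -0.00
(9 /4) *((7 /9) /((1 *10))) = 7 /40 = 0.18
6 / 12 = 1 / 2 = 0.50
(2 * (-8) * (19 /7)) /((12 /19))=-1444 /21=-68.76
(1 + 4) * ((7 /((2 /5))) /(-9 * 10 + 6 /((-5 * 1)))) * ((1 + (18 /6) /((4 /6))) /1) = -9625 /1824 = -5.28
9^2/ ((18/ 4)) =18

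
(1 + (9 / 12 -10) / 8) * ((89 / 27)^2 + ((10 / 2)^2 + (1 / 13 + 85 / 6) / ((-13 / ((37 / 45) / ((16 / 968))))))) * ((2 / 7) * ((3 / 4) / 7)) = 45923089 / 515144448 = 0.09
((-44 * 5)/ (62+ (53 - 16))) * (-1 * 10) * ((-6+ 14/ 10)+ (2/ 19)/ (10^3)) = -102.22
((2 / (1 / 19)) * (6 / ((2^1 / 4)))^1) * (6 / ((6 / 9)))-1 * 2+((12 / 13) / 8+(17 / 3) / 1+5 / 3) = 320537 / 78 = 4109.45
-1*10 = -10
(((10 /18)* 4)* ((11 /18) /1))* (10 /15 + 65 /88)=1855 /972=1.91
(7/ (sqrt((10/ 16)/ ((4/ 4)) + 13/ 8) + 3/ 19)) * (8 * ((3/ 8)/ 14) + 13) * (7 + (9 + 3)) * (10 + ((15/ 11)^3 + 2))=15408.98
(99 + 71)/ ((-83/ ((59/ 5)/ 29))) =-2006/ 2407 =-0.83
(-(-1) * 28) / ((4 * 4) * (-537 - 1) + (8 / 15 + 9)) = -420 / 128977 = -0.00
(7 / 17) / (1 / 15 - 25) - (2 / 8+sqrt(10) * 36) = -36 * sqrt(10) - 3389 / 12716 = -114.11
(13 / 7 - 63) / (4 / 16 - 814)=1712 / 22785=0.08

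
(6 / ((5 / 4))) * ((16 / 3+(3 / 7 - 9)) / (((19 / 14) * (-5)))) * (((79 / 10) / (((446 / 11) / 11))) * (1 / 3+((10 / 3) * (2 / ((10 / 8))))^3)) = 2134639408 / 2859975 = 746.38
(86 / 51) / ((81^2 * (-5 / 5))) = -0.00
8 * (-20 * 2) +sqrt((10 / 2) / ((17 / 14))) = -320 +sqrt(1190) / 17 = -317.97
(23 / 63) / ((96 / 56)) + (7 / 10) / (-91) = 1441 / 7020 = 0.21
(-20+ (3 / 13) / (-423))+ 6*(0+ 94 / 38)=-179653 / 34827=-5.16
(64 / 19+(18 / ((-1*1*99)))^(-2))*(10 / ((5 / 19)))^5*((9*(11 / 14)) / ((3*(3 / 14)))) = 29301373640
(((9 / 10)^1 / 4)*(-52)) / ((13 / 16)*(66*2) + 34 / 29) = -6786 / 62885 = -0.11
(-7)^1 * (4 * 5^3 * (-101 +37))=224000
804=804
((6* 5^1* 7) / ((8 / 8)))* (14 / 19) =2940 / 19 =154.74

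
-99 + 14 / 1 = -85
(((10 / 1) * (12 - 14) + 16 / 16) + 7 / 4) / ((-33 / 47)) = 1081 / 44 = 24.57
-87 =-87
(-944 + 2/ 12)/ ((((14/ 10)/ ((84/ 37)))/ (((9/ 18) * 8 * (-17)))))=3850840/ 37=104076.76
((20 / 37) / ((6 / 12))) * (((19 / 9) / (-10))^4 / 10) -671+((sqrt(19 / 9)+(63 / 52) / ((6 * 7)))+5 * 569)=sqrt(19) / 3+34304450227721 / 15779205000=2175.48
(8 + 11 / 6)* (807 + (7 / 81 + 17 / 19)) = 73365497 / 9234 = 7945.15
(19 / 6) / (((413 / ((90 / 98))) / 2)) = 285 / 20237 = 0.01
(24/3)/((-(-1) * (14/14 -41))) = -1/5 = -0.20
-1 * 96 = -96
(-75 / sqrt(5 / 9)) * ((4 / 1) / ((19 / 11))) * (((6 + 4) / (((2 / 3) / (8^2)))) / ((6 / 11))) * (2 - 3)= 3484800 * sqrt(5) / 19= 410118.40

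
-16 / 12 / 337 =-4 / 1011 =-0.00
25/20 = 1.25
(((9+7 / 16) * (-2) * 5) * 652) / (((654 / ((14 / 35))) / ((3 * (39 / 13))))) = -73839 / 218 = -338.71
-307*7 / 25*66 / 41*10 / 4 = -70917 / 205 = -345.94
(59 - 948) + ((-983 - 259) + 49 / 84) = -25565 / 12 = -2130.42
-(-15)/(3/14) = 70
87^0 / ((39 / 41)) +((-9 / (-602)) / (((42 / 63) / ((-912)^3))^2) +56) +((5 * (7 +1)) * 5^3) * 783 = 227210642077003839557 / 11739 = 19355195679104168.97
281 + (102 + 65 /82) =31471 /82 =383.79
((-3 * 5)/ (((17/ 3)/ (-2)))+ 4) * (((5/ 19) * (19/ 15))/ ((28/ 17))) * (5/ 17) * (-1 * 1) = -395/ 714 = -0.55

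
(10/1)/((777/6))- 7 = -1793/259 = -6.92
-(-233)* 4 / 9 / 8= 233 / 18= 12.94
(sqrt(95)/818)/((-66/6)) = -sqrt(95)/8998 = -0.00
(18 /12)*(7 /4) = 21 /8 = 2.62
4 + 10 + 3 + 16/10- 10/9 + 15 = 1462/45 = 32.49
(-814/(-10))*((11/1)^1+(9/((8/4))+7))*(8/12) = 1221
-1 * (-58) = 58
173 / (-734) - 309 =-226979 / 734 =-309.24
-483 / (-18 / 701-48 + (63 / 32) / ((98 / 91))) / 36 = 1805776 / 6217821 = 0.29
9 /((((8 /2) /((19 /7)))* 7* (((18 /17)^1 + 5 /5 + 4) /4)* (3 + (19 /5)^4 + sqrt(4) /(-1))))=1816875 /660884462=0.00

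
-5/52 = -0.10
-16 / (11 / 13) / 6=-3.15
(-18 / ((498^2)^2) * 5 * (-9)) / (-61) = -5 / 23159660648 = -0.00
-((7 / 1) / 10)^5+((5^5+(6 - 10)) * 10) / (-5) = -6242.17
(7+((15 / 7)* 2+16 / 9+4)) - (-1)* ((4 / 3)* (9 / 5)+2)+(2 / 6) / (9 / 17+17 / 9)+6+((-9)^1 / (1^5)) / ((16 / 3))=4832411 / 186480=25.91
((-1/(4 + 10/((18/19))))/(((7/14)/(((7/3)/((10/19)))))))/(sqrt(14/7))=-399 * sqrt(2)/1310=-0.43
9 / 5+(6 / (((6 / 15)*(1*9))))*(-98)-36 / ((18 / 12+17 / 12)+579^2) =-9747558601 / 60343905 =-161.53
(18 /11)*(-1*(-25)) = 450 /11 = 40.91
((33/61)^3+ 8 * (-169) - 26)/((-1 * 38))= 36.26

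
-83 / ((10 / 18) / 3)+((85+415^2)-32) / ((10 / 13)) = 1117566 / 5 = 223513.20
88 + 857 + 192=1137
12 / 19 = 0.63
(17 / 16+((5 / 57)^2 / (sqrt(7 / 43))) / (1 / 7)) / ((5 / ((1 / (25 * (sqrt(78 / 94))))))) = sqrt(1833) * (400 * sqrt(301)+55233) / 253422000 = 0.01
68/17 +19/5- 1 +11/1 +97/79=7516/395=19.03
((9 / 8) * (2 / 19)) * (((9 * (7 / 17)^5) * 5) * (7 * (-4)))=-47647845 / 26977283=-1.77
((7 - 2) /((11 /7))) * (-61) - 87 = -281.09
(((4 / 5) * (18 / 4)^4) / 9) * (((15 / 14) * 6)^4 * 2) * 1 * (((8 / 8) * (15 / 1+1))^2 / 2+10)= 41253107625 / 2401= 17181635.83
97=97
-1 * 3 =-3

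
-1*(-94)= 94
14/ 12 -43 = -41.83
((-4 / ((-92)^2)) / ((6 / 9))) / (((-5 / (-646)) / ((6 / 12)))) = -0.05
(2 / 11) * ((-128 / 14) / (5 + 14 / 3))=-384 / 2233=-0.17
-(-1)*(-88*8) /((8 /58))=-5104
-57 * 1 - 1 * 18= -75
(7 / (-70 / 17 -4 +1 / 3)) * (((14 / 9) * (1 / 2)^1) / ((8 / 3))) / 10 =-833 / 31760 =-0.03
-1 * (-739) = 739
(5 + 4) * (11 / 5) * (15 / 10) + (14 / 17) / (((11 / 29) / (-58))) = -179941 / 1870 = -96.23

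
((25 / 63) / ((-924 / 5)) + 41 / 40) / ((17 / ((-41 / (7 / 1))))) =-24412343 / 69272280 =-0.35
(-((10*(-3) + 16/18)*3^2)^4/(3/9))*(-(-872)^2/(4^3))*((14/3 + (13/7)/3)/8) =776767690631022/7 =110966812947288.86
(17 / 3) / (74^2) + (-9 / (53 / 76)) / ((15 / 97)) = -363317143 / 4353420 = -83.46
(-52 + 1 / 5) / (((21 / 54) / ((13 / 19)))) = -8658 / 95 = -91.14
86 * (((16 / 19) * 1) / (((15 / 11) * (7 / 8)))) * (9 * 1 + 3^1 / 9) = 484352 / 855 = 566.49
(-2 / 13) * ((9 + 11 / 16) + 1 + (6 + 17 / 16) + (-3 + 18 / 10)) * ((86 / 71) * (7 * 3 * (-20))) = 1195572 / 923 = 1295.31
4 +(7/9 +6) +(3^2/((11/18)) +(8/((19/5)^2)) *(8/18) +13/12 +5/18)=3875879/142956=27.11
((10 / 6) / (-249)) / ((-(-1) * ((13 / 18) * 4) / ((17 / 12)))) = -85 / 25896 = -0.00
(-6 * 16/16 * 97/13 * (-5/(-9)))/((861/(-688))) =667360/33579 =19.87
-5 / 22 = -0.23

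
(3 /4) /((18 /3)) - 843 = -6743 /8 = -842.88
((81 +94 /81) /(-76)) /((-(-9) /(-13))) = 86515 /55404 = 1.56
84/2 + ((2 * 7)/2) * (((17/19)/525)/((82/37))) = 4908329/116850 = 42.01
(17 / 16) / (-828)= -0.00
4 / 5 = 0.80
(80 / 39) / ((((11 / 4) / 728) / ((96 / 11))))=4739.17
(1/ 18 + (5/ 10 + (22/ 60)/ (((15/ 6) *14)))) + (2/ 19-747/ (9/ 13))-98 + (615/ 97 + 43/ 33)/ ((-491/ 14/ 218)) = -38373734643281/ 31355235450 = -1223.84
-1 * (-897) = 897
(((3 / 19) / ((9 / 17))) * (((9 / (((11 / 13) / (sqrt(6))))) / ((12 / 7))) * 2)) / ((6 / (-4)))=-1547 * sqrt(6) / 627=-6.04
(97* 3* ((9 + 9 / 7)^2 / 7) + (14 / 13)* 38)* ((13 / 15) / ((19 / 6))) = 39587096 / 32585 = 1214.89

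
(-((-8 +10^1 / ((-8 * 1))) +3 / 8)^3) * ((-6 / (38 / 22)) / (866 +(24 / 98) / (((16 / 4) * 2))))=-578742087 / 206406272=-2.80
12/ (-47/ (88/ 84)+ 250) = 264/ 4513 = 0.06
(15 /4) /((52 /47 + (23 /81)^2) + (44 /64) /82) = 1517165640 /483629957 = 3.14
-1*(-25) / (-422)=-25 / 422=-0.06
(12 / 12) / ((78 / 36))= 6 / 13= 0.46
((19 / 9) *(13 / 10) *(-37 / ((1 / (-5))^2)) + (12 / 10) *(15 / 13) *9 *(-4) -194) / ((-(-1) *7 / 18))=-651095 / 91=-7154.89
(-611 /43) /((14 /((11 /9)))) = -6721 /5418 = -1.24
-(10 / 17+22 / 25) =-624 / 425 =-1.47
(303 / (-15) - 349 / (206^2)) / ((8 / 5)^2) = -21438905 / 2715904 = -7.89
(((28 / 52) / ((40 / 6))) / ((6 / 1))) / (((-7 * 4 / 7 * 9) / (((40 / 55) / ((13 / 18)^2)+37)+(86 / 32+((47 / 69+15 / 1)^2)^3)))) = -334089000343061627939471 / 60089662014993262080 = -5559.84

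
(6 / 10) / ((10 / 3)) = 9 / 50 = 0.18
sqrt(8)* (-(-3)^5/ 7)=486* sqrt(2)/ 7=98.19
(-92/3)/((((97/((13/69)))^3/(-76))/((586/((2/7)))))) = 1369838288/39107125377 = 0.04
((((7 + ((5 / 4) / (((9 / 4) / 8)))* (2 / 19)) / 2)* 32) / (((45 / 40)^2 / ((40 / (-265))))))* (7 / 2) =-36614144 / 734103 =-49.88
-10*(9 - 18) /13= 90 /13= 6.92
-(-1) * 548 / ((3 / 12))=2192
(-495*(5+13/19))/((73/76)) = -213840/73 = -2929.32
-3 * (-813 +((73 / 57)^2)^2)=8553630572 / 3518667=2430.93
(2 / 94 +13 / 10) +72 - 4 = 32581 / 470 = 69.32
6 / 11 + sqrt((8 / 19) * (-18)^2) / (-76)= 6 / 11-9 * sqrt(38) / 361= 0.39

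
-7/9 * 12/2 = -14/3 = -4.67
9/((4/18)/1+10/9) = 27/4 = 6.75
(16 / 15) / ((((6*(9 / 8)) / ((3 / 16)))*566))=2 / 38205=0.00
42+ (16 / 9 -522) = -4304 / 9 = -478.22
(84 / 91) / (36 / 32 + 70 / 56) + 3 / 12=631 / 988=0.64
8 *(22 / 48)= 11 / 3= 3.67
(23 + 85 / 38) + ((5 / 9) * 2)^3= 737111 / 27702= 26.61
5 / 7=0.71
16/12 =4/3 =1.33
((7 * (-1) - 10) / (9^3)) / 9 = -0.00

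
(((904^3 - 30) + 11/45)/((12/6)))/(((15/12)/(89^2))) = 526656922060522/225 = 2340697431380.10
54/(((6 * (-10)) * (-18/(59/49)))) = 59/980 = 0.06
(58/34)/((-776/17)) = -29/776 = -0.04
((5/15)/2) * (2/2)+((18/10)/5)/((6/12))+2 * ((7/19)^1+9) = 55927/2850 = 19.62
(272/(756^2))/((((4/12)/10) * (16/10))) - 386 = -18383983/47628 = -385.99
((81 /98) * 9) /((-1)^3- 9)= -729 /980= -0.74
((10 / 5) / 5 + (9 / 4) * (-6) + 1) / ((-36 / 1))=121 / 360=0.34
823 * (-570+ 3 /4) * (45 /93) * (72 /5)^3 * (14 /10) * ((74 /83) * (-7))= 5914249189.81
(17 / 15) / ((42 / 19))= 323 / 630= 0.51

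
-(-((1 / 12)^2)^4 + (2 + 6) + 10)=-7739670527 / 429981696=-18.00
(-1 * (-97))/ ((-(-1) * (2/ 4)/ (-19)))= -3686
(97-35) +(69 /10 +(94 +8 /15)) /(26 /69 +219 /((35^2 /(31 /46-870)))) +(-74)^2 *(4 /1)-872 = 552837038557 /26209073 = 21093.35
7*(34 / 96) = 2.48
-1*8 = -8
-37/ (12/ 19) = -703/ 12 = -58.58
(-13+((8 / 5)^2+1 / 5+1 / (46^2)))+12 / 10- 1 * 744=-39835791 / 52900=-753.04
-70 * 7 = -490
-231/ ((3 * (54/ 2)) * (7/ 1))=-11/ 27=-0.41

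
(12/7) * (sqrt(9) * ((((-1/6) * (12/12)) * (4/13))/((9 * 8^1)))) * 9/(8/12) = -9/182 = -0.05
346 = 346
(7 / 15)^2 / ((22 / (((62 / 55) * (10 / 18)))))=1519 / 245025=0.01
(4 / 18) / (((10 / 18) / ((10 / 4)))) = 1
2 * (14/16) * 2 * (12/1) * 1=42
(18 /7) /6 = 3 /7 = 0.43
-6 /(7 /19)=-114 /7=-16.29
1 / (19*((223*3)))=1 / 12711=0.00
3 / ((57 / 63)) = 63 / 19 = 3.32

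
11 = 11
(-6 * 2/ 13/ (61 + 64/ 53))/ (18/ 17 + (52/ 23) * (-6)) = 41446/ 34931715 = 0.00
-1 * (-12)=12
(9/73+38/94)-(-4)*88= 1209522/3431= 352.53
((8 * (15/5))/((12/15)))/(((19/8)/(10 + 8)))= 4320/19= 227.37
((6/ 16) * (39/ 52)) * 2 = 9/ 16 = 0.56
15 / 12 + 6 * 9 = 55.25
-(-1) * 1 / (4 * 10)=1 / 40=0.02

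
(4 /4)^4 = 1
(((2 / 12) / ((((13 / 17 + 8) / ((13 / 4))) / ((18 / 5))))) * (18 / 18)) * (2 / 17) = 39 / 1490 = 0.03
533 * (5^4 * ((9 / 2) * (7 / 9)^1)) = 2331875 / 2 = 1165937.50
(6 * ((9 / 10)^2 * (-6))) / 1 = -29.16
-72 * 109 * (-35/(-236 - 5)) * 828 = -227435040/241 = -943713.86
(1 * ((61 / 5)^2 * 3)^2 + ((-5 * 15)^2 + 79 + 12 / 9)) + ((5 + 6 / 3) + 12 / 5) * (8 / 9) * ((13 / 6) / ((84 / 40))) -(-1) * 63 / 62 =4506195291251 / 21971250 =205095.08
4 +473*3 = 1423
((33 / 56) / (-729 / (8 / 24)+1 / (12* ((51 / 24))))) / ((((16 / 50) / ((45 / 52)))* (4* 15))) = -0.00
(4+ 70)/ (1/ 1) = 74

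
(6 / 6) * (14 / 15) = 14 / 15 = 0.93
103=103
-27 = -27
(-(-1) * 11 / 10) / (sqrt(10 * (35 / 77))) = 0.52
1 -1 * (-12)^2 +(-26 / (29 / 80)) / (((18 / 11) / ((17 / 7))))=-455741 / 1827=-249.45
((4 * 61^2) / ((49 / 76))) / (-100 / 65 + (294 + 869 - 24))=14705392 / 724563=20.30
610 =610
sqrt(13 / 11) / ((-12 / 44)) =-sqrt(143) / 3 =-3.99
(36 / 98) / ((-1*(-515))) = 18 / 25235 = 0.00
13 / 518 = 0.03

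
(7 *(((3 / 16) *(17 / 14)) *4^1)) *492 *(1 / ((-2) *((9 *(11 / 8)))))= -1394 / 11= -126.73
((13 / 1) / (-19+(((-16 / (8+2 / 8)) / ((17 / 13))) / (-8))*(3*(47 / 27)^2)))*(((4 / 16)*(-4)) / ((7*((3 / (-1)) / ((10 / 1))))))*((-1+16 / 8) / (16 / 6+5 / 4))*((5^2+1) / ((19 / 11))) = -20273956560 / 14754866651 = -1.37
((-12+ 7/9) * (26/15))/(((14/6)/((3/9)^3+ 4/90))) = -28886/42525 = -0.68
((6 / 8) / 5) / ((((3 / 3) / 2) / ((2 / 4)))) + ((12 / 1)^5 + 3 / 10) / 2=1244163 / 10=124416.30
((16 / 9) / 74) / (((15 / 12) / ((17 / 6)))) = 272 / 4995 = 0.05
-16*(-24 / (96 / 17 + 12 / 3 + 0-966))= -0.40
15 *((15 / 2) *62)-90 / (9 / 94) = 6035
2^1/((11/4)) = 8/11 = 0.73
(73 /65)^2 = 5329 /4225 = 1.26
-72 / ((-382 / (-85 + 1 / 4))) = -3051 / 191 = -15.97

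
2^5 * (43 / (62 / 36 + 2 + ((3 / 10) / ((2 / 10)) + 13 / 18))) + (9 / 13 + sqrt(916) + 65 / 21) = 2 * sqrt(229) + 6872302 / 29211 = 265.53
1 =1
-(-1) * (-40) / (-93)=40 / 93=0.43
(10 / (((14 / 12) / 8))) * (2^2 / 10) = 192 / 7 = 27.43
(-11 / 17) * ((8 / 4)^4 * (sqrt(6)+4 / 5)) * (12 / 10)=-1056 * sqrt(6) / 85 - 4224 / 425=-40.37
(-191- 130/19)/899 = -3759/17081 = -0.22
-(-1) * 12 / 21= 4 / 7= 0.57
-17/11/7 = -17/77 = -0.22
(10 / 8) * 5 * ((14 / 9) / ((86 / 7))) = 1225 / 1548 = 0.79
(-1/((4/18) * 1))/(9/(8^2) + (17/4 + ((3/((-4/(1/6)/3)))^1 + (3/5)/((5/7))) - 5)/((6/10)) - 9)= 1440/2987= 0.48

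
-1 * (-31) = 31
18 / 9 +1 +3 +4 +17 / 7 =87 / 7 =12.43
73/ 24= 3.04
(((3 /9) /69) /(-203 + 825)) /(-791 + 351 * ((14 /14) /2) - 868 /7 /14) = -0.00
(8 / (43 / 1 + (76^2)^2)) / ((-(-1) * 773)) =8 / 25788995287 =0.00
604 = 604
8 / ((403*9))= 8 / 3627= 0.00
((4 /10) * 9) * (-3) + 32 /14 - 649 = -23013 /35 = -657.51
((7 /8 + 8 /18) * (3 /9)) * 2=95 /108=0.88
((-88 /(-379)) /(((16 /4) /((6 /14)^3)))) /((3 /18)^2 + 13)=21384 /60968593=0.00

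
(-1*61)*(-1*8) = 488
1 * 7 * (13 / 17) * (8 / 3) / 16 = 0.89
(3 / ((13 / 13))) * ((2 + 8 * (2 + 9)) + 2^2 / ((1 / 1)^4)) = 282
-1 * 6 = -6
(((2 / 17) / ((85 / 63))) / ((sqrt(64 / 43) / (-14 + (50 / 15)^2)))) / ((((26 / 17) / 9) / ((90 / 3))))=-36.45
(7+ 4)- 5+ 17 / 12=7.42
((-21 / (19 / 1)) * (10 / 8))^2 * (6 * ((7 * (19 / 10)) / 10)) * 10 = 46305 / 304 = 152.32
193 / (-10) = -193 / 10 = -19.30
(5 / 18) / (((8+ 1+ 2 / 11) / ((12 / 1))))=110 / 303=0.36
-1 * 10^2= -100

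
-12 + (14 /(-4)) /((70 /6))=-12.30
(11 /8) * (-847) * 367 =-3419339 /8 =-427417.38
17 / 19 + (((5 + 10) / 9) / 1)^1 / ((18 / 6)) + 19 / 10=5729 / 1710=3.35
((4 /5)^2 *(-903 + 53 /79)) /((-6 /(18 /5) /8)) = 27373056 /9875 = 2771.96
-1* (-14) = 14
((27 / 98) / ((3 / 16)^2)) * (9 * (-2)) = -6912 / 49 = -141.06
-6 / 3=-2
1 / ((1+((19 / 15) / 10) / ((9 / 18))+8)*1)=75 / 694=0.11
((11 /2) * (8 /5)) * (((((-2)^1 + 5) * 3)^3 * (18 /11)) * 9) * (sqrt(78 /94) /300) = 39366 * sqrt(1833) /5875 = 286.88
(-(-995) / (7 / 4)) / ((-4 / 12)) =-11940 / 7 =-1705.71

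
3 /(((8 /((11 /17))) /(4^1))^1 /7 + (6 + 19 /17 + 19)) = 3927 /34766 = 0.11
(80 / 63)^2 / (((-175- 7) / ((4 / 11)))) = -12800 / 3972969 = -0.00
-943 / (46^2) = -41 / 92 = -0.45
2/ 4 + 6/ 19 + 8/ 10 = 307/ 190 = 1.62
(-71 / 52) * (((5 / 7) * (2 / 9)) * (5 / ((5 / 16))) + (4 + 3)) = -42671 / 3276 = -13.03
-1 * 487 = -487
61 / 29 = 2.10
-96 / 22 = -48 / 11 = -4.36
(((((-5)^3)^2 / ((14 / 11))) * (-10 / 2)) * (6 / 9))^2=738525390625 / 441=1674660749.72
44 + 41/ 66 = 2945/ 66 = 44.62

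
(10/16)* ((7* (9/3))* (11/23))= 1155/184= 6.28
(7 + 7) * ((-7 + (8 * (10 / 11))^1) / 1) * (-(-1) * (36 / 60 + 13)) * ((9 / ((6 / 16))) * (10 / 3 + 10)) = 182784 / 11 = 16616.73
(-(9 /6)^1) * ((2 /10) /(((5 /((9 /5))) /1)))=-27 /250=-0.11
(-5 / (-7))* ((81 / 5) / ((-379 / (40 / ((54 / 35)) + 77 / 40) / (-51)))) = 657441 / 15160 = 43.37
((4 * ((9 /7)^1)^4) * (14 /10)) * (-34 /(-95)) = 5.48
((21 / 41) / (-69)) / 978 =-7 / 922254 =-0.00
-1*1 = -1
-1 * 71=-71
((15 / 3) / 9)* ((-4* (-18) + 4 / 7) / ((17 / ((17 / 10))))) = 254 / 63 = 4.03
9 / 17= 0.53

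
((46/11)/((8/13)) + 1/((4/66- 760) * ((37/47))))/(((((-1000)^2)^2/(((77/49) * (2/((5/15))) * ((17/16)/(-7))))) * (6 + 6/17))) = -8015983463/5237730892800000000000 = -0.00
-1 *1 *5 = -5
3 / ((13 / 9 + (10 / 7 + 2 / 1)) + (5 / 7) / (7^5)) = 3176523 / 5159794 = 0.62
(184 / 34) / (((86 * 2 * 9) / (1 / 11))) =23 / 72369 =0.00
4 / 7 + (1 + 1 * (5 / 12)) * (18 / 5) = 397 / 70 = 5.67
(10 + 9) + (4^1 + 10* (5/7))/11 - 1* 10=771/77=10.01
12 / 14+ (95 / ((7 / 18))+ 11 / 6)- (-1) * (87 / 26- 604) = -96554 / 273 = -353.68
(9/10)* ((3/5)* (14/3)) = 63/25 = 2.52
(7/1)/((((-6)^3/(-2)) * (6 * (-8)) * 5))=-7/25920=-0.00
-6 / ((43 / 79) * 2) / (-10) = 237 / 430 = 0.55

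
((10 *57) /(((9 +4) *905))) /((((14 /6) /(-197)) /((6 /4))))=-101061 /16471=-6.14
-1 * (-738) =738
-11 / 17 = -0.65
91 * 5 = 455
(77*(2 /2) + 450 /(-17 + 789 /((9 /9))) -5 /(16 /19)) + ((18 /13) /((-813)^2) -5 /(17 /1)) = 3576102449573 /50119663568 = 71.35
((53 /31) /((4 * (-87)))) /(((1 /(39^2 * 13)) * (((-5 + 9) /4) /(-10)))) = 1746615 /1798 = 971.42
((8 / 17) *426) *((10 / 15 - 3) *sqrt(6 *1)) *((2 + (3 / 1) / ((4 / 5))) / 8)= -11431 *sqrt(6) / 34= -823.53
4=4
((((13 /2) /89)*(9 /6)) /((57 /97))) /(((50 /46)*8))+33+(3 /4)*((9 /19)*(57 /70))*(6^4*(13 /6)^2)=16979331101 /9469600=1793.04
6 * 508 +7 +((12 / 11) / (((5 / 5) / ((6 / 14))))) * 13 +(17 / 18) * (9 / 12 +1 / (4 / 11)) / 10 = 84862243 / 27720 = 3061.41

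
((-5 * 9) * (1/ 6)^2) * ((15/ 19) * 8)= -150/ 19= -7.89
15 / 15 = 1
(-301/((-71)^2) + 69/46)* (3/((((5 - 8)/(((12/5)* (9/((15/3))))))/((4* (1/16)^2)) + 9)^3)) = -31757427/327279454238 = -0.00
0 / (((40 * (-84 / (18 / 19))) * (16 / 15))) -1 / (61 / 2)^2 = -4 / 3721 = -0.00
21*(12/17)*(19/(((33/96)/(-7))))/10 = -536256/935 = -573.54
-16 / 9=-1.78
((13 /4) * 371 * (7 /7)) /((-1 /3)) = -14469 /4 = -3617.25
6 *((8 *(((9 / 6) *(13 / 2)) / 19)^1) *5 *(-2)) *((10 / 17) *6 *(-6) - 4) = 2003040 / 323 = 6201.36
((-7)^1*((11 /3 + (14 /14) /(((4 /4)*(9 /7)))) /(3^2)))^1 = -280 /81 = -3.46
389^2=151321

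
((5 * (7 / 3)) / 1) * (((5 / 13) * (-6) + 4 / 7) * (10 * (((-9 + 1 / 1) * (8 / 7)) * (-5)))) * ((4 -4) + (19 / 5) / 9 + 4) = -100614400 / 2457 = -40950.10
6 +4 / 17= 106 / 17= 6.24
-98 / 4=-49 / 2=-24.50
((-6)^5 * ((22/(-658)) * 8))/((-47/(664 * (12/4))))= -1363101696/15463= -88152.47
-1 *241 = -241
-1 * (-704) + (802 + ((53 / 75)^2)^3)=268057808892379 / 177978515625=1506.12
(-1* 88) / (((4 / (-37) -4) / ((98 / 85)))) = 24.70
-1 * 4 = -4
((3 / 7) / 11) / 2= 3 / 154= 0.02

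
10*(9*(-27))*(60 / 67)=-145800 / 67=-2176.12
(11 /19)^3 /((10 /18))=0.35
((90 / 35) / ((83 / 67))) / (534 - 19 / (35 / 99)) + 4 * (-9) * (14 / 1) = -234382686 / 465049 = -504.00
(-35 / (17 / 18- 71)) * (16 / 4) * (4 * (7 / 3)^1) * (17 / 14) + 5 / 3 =91985 / 3783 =24.32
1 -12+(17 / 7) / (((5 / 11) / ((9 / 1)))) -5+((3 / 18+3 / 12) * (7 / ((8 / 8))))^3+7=3864529 / 60480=63.90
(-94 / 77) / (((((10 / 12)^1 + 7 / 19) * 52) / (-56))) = 21432 / 19591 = 1.09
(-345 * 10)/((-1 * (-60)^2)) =23/24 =0.96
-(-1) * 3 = 3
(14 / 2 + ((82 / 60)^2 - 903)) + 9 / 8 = -1607413 / 1800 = -893.01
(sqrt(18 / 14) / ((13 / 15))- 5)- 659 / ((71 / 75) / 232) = -11466955 / 71 + 45 * sqrt(7) / 91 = -161505.10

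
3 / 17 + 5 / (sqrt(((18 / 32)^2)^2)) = 22003 / 1377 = 15.98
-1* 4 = -4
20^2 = 400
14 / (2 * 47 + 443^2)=2 / 28049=0.00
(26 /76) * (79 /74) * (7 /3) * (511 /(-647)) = -3673579 /5458092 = -0.67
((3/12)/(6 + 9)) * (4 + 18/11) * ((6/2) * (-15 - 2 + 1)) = -248/55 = -4.51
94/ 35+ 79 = 2859/ 35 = 81.69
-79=-79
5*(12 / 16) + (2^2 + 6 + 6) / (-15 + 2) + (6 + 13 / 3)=12.85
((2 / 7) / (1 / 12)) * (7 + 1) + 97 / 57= 11623 / 399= 29.13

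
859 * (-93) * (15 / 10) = -239661 / 2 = -119830.50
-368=-368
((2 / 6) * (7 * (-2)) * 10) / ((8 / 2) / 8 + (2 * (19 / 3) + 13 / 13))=-56 / 17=-3.29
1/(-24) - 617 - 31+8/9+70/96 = -93085/144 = -646.42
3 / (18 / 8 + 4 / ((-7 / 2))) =84 / 31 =2.71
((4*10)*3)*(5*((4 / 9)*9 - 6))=-1200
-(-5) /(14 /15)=75 /14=5.36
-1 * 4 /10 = -2 /5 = -0.40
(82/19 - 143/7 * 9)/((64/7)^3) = -1170071/4980736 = -0.23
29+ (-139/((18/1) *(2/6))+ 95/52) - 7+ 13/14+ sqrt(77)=10.36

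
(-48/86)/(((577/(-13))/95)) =29640/24811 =1.19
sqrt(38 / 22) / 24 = sqrt(209) / 264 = 0.05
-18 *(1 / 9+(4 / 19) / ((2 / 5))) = -218 / 19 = -11.47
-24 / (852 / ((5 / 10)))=-1 / 71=-0.01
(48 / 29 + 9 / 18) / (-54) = -125 / 3132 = -0.04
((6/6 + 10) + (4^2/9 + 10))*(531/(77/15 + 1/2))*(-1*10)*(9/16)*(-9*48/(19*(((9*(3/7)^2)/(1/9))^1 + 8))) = 732280500/61009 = 12002.83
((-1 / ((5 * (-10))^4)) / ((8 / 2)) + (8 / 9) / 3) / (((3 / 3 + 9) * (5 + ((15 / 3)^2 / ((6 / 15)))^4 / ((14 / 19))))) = 1399999811 / 978470084882812500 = 0.00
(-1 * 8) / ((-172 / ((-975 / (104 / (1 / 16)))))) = -75 / 2752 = -0.03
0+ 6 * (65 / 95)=78 / 19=4.11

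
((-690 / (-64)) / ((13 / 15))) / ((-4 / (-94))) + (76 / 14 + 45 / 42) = 248633 / 832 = 298.84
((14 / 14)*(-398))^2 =158404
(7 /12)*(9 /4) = 21 /16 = 1.31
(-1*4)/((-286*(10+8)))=1/1287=0.00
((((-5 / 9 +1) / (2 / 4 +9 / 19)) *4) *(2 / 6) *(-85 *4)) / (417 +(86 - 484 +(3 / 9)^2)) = -51680 / 4773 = -10.83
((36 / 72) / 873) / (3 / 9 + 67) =1 / 117564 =0.00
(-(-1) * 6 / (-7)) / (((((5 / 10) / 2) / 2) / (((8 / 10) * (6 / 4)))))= -288 / 35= -8.23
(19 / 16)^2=361 / 256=1.41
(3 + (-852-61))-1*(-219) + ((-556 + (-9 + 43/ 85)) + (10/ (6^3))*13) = -11519911/ 9180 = -1254.89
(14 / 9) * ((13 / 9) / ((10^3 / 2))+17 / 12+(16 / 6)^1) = 64358 / 10125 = 6.36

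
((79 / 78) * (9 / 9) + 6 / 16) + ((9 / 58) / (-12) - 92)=-90.63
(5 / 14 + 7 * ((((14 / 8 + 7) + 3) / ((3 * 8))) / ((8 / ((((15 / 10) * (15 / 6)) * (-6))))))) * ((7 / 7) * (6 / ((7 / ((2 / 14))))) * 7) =-99795 / 12544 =-7.96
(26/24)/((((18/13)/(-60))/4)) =-1690/9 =-187.78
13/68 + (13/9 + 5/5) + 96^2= 5641805/612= 9218.64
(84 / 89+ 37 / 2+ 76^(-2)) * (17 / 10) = 33.05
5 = 5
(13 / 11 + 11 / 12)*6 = 277 / 22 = 12.59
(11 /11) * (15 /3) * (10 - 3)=35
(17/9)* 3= 17/3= 5.67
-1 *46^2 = -2116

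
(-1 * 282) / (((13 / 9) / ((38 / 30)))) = -16074 / 65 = -247.29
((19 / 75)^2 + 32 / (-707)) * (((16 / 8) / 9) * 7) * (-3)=-150454 / 1704375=-0.09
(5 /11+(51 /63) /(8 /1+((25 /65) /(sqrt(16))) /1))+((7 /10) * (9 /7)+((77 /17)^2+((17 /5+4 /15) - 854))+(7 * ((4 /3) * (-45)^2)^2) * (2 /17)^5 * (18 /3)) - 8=8373548213322013 /1380825131070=6064.16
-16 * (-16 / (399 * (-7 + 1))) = -128 / 1197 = -0.11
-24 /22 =-12 /11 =-1.09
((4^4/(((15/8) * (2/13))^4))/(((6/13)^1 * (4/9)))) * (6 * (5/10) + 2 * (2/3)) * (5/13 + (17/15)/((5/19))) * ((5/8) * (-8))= -13912425938944/759375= -18320890.13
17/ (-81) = -17/ 81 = -0.21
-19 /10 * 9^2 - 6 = -1599 /10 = -159.90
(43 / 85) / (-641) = -43 / 54485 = -0.00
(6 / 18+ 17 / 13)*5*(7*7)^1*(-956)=-14990080 / 39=-384361.03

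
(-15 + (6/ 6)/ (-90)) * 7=-9457/ 90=-105.08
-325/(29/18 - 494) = 5850/8863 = 0.66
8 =8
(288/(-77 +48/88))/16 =-198/841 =-0.24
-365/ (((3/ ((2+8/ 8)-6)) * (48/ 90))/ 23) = 125925/ 8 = 15740.62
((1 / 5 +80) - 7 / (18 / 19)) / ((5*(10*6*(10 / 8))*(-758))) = -6553 / 25582500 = -0.00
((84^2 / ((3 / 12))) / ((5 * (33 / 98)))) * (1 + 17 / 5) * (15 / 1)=5531904 / 5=1106380.80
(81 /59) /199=81 /11741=0.01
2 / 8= 1 / 4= 0.25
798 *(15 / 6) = 1995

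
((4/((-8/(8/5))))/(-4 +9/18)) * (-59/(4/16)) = -1888/35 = -53.94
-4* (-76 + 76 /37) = 10944 /37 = 295.78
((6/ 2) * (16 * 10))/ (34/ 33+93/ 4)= 12672/ 641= 19.77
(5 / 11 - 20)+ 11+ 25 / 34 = -2921 / 374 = -7.81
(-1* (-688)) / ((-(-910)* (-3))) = -344 / 1365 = -0.25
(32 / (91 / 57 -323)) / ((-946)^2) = -57 / 512339410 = -0.00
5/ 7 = 0.71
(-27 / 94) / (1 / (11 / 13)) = -297 / 1222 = -0.24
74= 74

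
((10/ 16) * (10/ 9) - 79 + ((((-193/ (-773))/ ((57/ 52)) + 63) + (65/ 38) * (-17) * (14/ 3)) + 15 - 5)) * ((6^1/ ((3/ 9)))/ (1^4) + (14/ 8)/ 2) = -11239631395/ 4229856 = -2657.21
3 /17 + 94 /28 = 841 /238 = 3.53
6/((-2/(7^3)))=-1029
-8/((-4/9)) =18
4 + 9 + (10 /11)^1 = 153 /11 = 13.91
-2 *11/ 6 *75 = -275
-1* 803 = -803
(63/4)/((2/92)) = 1449/2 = 724.50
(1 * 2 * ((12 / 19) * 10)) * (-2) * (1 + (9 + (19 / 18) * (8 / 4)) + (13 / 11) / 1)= -335.82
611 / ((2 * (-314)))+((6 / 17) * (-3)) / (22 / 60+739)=-230733167 / 236804356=-0.97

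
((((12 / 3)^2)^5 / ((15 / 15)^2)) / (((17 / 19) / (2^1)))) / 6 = 19922944 / 51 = 390645.96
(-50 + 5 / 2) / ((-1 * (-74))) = -95 / 148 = -0.64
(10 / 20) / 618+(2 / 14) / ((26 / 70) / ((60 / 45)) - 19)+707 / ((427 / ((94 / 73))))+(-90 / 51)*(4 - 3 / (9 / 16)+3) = -200102200511 / 245237628756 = -0.82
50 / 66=0.76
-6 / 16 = -3 / 8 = -0.38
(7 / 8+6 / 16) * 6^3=270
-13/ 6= -2.17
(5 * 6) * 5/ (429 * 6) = 0.06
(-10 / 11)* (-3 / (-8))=-15 / 44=-0.34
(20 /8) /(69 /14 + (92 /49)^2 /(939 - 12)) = 11128635 /21956237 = 0.51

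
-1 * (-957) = 957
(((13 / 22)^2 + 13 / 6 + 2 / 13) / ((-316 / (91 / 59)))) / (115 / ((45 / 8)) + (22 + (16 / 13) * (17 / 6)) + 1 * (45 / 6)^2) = -13757289 / 107880541604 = -0.00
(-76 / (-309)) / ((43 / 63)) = 1596 / 4429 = 0.36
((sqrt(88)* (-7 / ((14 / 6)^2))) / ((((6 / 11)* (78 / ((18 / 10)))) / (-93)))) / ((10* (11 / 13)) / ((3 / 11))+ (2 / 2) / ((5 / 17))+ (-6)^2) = 0.67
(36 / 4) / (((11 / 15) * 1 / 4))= 540 / 11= 49.09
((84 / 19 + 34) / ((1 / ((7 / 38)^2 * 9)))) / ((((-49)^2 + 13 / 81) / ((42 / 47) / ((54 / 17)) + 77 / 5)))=4804708671 / 62699614262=0.08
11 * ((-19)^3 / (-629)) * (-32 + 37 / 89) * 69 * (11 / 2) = -160974138501 / 111962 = -1437756.90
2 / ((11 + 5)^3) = 1 / 2048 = 0.00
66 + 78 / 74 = 2481 / 37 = 67.05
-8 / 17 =-0.47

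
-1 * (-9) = 9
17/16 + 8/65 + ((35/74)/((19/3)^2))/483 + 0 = 378798963/319499440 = 1.19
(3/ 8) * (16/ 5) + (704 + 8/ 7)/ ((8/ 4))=12382/ 35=353.77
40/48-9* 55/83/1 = -5.13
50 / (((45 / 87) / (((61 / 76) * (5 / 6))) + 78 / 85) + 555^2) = 7518250 / 46316433387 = 0.00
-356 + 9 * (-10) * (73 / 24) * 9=-11279 / 4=-2819.75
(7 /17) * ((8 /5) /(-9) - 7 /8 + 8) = 17507 /6120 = 2.86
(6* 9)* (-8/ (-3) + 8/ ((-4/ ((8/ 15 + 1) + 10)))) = -5508/ 5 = -1101.60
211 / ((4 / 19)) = 4009 / 4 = 1002.25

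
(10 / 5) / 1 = 2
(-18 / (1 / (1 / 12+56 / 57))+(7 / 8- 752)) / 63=-39029 / 3192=-12.23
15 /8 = 1.88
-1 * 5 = -5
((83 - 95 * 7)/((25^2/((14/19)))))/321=-2716/1270625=-0.00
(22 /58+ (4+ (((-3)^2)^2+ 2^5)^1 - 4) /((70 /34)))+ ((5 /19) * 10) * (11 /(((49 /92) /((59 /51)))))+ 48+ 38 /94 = 53891119169 /323583015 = 166.54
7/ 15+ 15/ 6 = 89/ 30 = 2.97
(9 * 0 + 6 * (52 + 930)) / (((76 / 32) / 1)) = 47136 / 19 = 2480.84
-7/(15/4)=-1.87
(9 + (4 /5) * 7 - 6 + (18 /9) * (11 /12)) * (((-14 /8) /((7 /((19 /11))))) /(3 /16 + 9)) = -11894 /24255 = -0.49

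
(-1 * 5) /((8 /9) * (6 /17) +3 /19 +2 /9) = -14535 /2017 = -7.21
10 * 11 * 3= 330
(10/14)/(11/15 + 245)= 0.00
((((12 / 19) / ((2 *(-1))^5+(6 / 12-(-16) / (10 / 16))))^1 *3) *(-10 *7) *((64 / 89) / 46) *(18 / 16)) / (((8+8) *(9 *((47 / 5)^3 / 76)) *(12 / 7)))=1837500 / 12539015179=0.00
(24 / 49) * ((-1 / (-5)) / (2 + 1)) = 8 / 245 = 0.03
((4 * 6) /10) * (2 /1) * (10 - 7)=72 /5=14.40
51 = 51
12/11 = 1.09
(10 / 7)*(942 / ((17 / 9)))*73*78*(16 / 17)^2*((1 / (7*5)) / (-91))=-1901242368 / 1685159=-1128.23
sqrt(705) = 26.55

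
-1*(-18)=18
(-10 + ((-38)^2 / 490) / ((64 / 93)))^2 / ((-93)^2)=2009459929 / 531615974400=0.00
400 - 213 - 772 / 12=368 / 3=122.67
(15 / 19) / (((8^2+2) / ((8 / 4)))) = 0.02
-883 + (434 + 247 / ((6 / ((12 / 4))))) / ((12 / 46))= 15049 / 12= 1254.08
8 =8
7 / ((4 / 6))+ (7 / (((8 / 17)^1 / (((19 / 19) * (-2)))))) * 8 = -227.50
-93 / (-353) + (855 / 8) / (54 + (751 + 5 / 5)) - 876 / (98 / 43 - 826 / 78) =3356337808311 / 31722618928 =105.80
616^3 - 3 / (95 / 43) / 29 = 643967188351 / 2755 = 233744895.95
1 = 1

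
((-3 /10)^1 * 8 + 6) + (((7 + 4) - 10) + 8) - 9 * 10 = -387 /5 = -77.40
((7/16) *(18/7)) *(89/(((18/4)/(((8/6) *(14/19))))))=1246/57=21.86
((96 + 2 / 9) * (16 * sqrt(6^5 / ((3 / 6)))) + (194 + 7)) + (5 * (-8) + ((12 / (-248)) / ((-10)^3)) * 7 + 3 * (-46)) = 1426021 / 62000 + 110848 * sqrt(3) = 192017.37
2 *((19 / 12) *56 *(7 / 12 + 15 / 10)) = 3325 / 9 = 369.44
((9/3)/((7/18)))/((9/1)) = 6/7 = 0.86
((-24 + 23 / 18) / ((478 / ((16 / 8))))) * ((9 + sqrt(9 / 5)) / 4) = -409 / 1912 - 409 * sqrt(5) / 28680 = -0.25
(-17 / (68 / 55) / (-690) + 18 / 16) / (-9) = -0.13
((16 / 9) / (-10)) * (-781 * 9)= 6248 / 5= 1249.60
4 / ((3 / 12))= 16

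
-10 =-10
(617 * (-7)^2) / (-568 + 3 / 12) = -120932 / 2271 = -53.25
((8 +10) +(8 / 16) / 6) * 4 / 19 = 217 / 57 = 3.81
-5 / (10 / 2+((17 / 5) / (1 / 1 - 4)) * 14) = 75 / 163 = 0.46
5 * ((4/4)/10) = 1/2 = 0.50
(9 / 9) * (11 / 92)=11 / 92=0.12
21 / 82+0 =21 / 82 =0.26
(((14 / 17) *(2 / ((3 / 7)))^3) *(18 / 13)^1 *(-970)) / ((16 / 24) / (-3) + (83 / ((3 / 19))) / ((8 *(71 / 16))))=-396856488 / 51493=-7707.00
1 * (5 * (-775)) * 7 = -27125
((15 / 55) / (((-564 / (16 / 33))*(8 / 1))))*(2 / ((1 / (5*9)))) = -15 / 5687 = -0.00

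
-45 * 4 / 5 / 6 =-6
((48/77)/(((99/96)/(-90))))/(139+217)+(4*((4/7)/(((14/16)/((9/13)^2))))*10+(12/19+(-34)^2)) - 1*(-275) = 2446688332329/1694383691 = 1444.00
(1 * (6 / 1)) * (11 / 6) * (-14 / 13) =-154 / 13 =-11.85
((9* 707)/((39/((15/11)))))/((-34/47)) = -1495305/4862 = -307.55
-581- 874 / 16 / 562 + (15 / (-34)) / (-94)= -2087460927 / 3592304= -581.09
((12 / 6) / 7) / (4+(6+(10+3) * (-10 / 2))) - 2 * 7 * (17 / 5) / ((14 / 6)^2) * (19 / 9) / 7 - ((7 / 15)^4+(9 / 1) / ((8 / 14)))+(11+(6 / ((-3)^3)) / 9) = -271560727 / 36382500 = -7.46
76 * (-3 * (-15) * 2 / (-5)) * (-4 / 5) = 5472 / 5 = 1094.40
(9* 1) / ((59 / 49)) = 441 / 59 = 7.47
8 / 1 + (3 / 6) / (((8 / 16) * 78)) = 625 / 78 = 8.01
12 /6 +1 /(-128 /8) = 31 /16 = 1.94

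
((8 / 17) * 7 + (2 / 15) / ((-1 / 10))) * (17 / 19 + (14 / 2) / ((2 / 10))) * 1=68200 / 969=70.38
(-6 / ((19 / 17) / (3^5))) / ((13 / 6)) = -148716 / 247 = -602.09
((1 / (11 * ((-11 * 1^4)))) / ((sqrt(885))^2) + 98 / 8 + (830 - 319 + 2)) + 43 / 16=904546979 / 1713360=527.94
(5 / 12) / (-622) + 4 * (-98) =-2925893 / 7464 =-392.00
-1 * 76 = -76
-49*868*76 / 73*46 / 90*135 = -223037808 / 73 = -3055312.44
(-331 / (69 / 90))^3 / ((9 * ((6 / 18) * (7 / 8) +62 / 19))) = -49610097288000 / 19722707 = -2515379.72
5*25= 125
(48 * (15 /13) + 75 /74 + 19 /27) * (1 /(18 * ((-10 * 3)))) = -1483163 /14025960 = -0.11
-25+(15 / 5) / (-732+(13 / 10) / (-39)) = -549115 / 21961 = -25.00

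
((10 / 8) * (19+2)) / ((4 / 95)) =9975 / 16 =623.44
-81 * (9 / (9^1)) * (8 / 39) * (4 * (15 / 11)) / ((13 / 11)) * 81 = -1049760 / 169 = -6211.60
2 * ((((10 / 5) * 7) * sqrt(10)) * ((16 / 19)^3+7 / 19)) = 185444 * sqrt(10) / 6859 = 85.50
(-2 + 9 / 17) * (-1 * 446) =11150 / 17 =655.88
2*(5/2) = 5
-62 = -62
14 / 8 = 7 / 4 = 1.75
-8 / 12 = -2 / 3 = -0.67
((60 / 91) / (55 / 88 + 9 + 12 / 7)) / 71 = 96 / 117221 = 0.00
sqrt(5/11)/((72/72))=sqrt(55)/11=0.67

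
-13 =-13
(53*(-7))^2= 137641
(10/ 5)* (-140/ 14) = -20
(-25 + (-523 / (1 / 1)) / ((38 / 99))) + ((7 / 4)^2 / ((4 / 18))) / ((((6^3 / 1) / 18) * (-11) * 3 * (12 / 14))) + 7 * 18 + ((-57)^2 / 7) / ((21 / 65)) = 1376700443 / 7865088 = 175.04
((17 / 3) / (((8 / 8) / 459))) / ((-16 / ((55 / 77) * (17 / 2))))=-221085 / 224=-986.99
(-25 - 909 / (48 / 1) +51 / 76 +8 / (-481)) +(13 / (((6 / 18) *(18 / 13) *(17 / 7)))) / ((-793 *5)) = -98454637067 / 2274514320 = -43.29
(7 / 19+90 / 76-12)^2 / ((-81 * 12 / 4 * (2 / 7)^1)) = -1103263 / 701784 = -1.57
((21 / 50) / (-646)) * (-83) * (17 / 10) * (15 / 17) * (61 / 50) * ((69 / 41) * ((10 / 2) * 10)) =22008861 / 2648600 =8.31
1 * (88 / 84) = 1.05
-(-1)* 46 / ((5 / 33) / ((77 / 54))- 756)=-19481 / 320121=-0.06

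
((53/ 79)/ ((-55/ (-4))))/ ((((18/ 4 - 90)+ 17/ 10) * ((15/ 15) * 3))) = -212/ 1092333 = -0.00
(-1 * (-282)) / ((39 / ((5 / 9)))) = 470 / 117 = 4.02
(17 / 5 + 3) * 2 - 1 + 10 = 109 / 5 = 21.80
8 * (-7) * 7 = -392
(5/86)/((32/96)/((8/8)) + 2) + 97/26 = 14696/3913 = 3.76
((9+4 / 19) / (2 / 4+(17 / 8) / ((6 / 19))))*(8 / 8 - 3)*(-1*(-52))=-873600 / 6593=-132.50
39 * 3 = 117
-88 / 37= -2.38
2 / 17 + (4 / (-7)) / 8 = 11 / 238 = 0.05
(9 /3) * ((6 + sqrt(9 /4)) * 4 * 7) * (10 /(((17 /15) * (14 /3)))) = 20250 /17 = 1191.18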